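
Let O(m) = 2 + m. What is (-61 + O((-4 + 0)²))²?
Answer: 1849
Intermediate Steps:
(-61 + O((-4 + 0)²))² = (-61 + (2 + (-4 + 0)²))² = (-61 + (2 + (-4)²))² = (-61 + (2 + 16))² = (-61 + 18)² = (-43)² = 1849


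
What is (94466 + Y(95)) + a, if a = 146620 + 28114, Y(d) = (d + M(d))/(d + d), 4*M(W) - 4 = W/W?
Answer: 40918477/152 ≈ 2.6920e+5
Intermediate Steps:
M(W) = 5/4 (M(W) = 1 + (W/W)/4 = 1 + (1/4)*1 = 1 + 1/4 = 5/4)
Y(d) = (5/4 + d)/(2*d) (Y(d) = (d + 5/4)/(d + d) = (5/4 + d)/((2*d)) = (5/4 + d)*(1/(2*d)) = (5/4 + d)/(2*d))
a = 174734
(94466 + Y(95)) + a = (94466 + (1/8)*(5 + 4*95)/95) + 174734 = (94466 + (1/8)*(1/95)*(5 + 380)) + 174734 = (94466 + (1/8)*(1/95)*385) + 174734 = (94466 + 77/152) + 174734 = 14358909/152 + 174734 = 40918477/152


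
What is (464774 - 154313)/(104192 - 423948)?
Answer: -310461/319756 ≈ -0.97093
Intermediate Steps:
(464774 - 154313)/(104192 - 423948) = 310461/(-319756) = 310461*(-1/319756) = -310461/319756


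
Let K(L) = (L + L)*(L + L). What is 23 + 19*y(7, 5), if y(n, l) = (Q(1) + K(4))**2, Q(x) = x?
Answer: 80298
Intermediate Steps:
K(L) = 4*L**2 (K(L) = (2*L)*(2*L) = 4*L**2)
y(n, l) = 4225 (y(n, l) = (1 + 4*4**2)**2 = (1 + 4*16)**2 = (1 + 64)**2 = 65**2 = 4225)
23 + 19*y(7, 5) = 23 + 19*4225 = 23 + 80275 = 80298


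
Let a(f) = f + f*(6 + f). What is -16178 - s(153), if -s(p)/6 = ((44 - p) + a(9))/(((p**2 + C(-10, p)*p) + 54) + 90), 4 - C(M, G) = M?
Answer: -27712900/1713 ≈ -16178.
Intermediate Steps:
C(M, G) = 4 - M
s(p) = -6*(188 - p)/(144 + p**2 + 14*p) (s(p) = -6*((44 - p) + 9*(7 + 9))/(((p**2 + (4 - 1*(-10))*p) + 54) + 90) = -6*((44 - p) + 9*16)/(((p**2 + (4 + 10)*p) + 54) + 90) = -6*((44 - p) + 144)/(((p**2 + 14*p) + 54) + 90) = -6*(188 - p)/((54 + p**2 + 14*p) + 90) = -6*(188 - p)/(144 + p**2 + 14*p))
-16178 - s(153) = -16178 - 6*(-188 + 153)/(144 + 153**2 + 14*153) = -16178 - 6*(-35)/(144 + 23409 + 2142) = -16178 - 6*(-35)/25695 = -16178 - 1*(-14/1713) = -16178 + 14/1713 = -27712900/1713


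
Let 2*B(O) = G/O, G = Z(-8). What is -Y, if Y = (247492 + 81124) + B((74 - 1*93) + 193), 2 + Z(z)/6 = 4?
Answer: -9529865/29 ≈ -3.2862e+5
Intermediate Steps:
Z(z) = 12 (Z(z) = -12 + 6*4 = -12 + 24 = 12)
G = 12
B(O) = 6/O (B(O) = (12/O)/2 = 6/O)
Y = 9529865/29 (Y = (247492 + 81124) + 6/((74 - 1*93) + 193) = 328616 + 6/((74 - 93) + 193) = 328616 + 6/(-19 + 193) = 328616 + 6/174 = 328616 + 6*(1/174) = 328616 + 1/29 = 9529865/29 ≈ 3.2862e+5)
-Y = -1*9529865/29 = -9529865/29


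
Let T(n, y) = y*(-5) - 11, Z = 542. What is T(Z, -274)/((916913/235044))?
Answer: 319424796/916913 ≈ 348.37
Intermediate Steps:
T(n, y) = -11 - 5*y (T(n, y) = -5*y - 11 = -11 - 5*y)
T(Z, -274)/((916913/235044)) = (-11 - 5*(-274))/((916913/235044)) = (-11 + 1370)/((916913*(1/235044))) = 1359/(916913/235044) = 1359*(235044/916913) = 319424796/916913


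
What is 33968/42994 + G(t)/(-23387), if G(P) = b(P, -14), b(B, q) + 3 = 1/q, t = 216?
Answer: 794541669/1005500678 ≈ 0.79020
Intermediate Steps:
b(B, q) = -3 + 1/q
G(P) = -43/14 (G(P) = -3 + 1/(-14) = -3 - 1/14 = -43/14)
33968/42994 + G(t)/(-23387) = 33968/42994 - 43/14/(-23387) = 33968*(1/42994) - 43/14*(-1/23387) = 16984/21497 + 43/327418 = 794541669/1005500678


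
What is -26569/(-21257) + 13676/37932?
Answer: 11194190/6951039 ≈ 1.6104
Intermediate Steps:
-26569/(-21257) + 13676/37932 = -26569*(-1/21257) + 13676*(1/37932) = 26569/21257 + 3419/9483 = 11194190/6951039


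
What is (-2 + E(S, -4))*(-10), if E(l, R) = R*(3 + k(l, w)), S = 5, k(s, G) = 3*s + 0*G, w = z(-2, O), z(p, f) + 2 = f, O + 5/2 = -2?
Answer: 740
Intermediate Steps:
O = -9/2 (O = -5/2 - 2 = -9/2 ≈ -4.5000)
z(p, f) = -2 + f
w = -13/2 (w = -2 - 9/2 = -13/2 ≈ -6.5000)
k(s, G) = 3*s (k(s, G) = 3*s + 0 = 3*s)
E(l, R) = R*(3 + 3*l)
(-2 + E(S, -4))*(-10) = (-2 + 3*(-4)*(1 + 5))*(-10) = (-2 + 3*(-4)*6)*(-10) = (-2 - 72)*(-10) = -74*(-10) = 740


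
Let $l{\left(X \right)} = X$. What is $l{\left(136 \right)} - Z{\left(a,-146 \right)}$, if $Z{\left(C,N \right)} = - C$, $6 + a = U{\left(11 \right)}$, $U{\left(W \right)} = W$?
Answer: $141$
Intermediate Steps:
$a = 5$ ($a = -6 + 11 = 5$)
$l{\left(136 \right)} - Z{\left(a,-146 \right)} = 136 - \left(-1\right) 5 = 136 - -5 = 136 + 5 = 141$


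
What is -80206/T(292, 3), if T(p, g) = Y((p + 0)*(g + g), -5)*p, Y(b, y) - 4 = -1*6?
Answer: 40103/292 ≈ 137.34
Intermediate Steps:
Y(b, y) = -2 (Y(b, y) = 4 - 1*6 = 4 - 6 = -2)
T(p, g) = -2*p
-80206/T(292, 3) = -80206/((-2*292)) = -80206/(-584) = -80206*(-1/584) = 40103/292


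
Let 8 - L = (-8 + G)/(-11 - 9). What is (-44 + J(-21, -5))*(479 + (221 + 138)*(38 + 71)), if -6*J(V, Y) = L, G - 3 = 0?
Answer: -21528035/12 ≈ -1.7940e+6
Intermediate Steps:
G = 3 (G = 3 + 0 = 3)
L = 31/4 (L = 8 - (-8 + 3)/(-11 - 9) = 8 - (-5)/(-20) = 8 - (-5)*(-1)/20 = 8 - 1*¼ = 8 - ¼ = 31/4 ≈ 7.7500)
J(V, Y) = -31/24 (J(V, Y) = -⅙*31/4 = -31/24)
(-44 + J(-21, -5))*(479 + (221 + 138)*(38 + 71)) = (-44 - 31/24)*(479 + (221 + 138)*(38 + 71)) = -1087*(479 + 359*109)/24 = -1087*(479 + 39131)/24 = -1087/24*39610 = -21528035/12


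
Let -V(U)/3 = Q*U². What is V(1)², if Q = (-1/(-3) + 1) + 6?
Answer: 484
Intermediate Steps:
Q = 22/3 (Q = (-1*(-⅓) + 1) + 6 = (⅓ + 1) + 6 = 4/3 + 6 = 22/3 ≈ 7.3333)
V(U) = -22*U²
V(1)² = (-22*1²)² = (-22*1)² = (-22)² = 484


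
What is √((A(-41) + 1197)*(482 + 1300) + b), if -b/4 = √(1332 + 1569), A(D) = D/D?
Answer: 2*√(533709 - √2901) ≈ 1461.0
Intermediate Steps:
A(D) = 1
b = -4*√2901 (b = -4*√(1332 + 1569) = -4*√2901 ≈ -215.44)
√((A(-41) + 1197)*(482 + 1300) + b) = √((1 + 1197)*(482 + 1300) - 4*√2901) = √(1198*1782 - 4*√2901) = √(2134836 - 4*√2901)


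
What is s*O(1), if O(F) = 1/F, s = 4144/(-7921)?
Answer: -4144/7921 ≈ -0.52317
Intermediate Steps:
s = -4144/7921 (s = 4144*(-1/7921) = -4144/7921 ≈ -0.52317)
s*O(1) = -4144/7921/1 = -4144/7921*1 = -4144/7921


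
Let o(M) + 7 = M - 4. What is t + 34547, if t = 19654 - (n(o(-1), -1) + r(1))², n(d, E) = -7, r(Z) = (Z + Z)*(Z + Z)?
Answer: 54192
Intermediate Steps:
o(M) = -11 + M (o(M) = -7 + (M - 4) = -7 + (-4 + M) = -11 + M)
r(Z) = 4*Z² (r(Z) = (2*Z)*(2*Z) = 4*Z²)
t = 19645 (t = 19654 - (-7 + 4*1²)² = 19654 - (-7 + 4*1)² = 19654 - (-7 + 4)² = 19654 - 1*(-3)² = 19654 - 1*9 = 19654 - 9 = 19645)
t + 34547 = 19645 + 34547 = 54192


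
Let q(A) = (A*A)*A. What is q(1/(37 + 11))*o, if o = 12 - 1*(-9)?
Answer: 7/36864 ≈ 0.00018989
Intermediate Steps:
q(A) = A**3 (q(A) = A**2*A = A**3)
o = 21 (o = 12 + 9 = 21)
q(1/(37 + 11))*o = (1/(37 + 11))**3*21 = (1/48)**3*21 = (1/110592)*21 = 7/36864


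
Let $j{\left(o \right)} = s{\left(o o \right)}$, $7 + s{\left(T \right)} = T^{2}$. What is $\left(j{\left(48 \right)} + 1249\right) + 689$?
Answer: $5310347$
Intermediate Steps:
$s{\left(T \right)} = -7 + T^{2}$
$j{\left(o \right)} = -7 + o^{4}$ ($j{\left(o \right)} = -7 + \left(o o\right)^{2} = -7 + \left(o^{2}\right)^{2} = -7 + o^{4}$)
$\left(j{\left(48 \right)} + 1249\right) + 689 = \left(\left(-7 + 48^{4}\right) + 1249\right) + 689 = \left(\left(-7 + 5308416\right) + 1249\right) + 689 = \left(5308409 + 1249\right) + 689 = 5309658 + 689 = 5310347$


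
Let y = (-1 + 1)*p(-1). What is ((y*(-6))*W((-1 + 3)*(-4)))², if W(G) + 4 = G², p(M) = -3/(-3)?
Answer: 0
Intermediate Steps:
p(M) = 1 (p(M) = -3*(-⅓) = 1)
y = 0 (y = (-1 + 1)*1 = 0*1 = 0)
W(G) = -4 + G²
((y*(-6))*W((-1 + 3)*(-4)))² = ((0*(-6))*(-4 + ((-1 + 3)*(-4))²))² = (0*(-4 + (2*(-4))²))² = (0*(-4 + (-8)²))² = (0*(-4 + 64))² = (0*60)² = 0² = 0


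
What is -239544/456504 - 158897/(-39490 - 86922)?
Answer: 1760661665/2404482652 ≈ 0.73224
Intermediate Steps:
-239544/456504 - 158897/(-39490 - 86922) = -239544*1/456504 - 158897/(-126412) = -9981/19021 - 158897*(-1/126412) = -9981/19021 + 158897/126412 = 1760661665/2404482652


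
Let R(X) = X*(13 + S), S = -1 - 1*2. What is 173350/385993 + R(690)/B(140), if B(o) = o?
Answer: 134381035/2701951 ≈ 49.735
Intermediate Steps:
S = -3 (S = -1 - 2 = -3)
R(X) = 10*X (R(X) = X*(13 - 3) = X*10 = 10*X)
173350/385993 + R(690)/B(140) = 173350/385993 + (10*690)/140 = 173350*(1/385993) + 6900*(1/140) = 173350/385993 + 345/7 = 134381035/2701951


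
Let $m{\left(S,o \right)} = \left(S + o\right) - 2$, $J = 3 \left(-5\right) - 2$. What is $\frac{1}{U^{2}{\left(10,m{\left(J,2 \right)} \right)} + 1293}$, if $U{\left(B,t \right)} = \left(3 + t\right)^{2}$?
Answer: $\frac{1}{39709} \approx 2.5183 \cdot 10^{-5}$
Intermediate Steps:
$J = -17$ ($J = -15 - 2 = -17$)
$m{\left(S,o \right)} = -2 + S + o$
$\frac{1}{U^{2}{\left(10,m{\left(J,2 \right)} \right)} + 1293} = \frac{1}{\left(\left(3 - 17\right)^{2}\right)^{2} + 1293} = \frac{1}{\left(\left(-14\right)^{2}\right)^{2} + 1293} = \frac{1}{196^{2} + 1293} = \frac{1}{38416 + 1293} = \frac{1}{39709}$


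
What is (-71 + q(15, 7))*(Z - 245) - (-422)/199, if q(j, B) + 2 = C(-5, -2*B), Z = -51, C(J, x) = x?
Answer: 5125070/199 ≈ 25754.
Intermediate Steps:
q(j, B) = -2 - 2*B
(-71 + q(15, 7))*(Z - 245) - (-422)/199 = (-71 + (-2 - 2*7))*(-51 - 245) - (-422)/199 = (-71 + (-2 - 14))*(-296) - (-422)/199 = (-71 - 16)*(-296) - 1*(-422/199) = -87*(-296) + 422/199 = 25752 + 422/199 = 5125070/199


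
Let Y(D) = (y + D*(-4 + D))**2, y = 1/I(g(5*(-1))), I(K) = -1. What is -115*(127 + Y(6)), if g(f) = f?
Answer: -28520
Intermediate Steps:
y = -1 (y = 1/(-1) = -1)
Y(D) = (-1 + D*(-4 + D))**2
-115*(127 + Y(6)) = -115*(127 + (-1 + 6**2 - 4*6)**2) = -115*(127 + (-1 + 36 - 24)**2) = -115*(127 + 11**2) = -115*(127 + 121) = -115*248 = -28520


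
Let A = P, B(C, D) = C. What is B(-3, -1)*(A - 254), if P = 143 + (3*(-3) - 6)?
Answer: 378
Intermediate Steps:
P = 128 (P = 143 + (-9 - 6) = 143 - 15 = 128)
A = 128
B(-3, -1)*(A - 254) = -3*(128 - 254) = -3*(-126) = 378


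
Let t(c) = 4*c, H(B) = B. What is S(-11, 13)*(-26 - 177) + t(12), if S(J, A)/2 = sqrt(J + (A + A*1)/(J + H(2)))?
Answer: 48 - 2030*I*sqrt(5)/3 ≈ 48.0 - 1513.1*I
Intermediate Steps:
S(J, A) = 2*sqrt(J + 2*A/(2 + J)) (S(J, A) = 2*sqrt(J + (A + A*1)/(J + 2)) = 2*sqrt(J + (A + A)/(2 + J)) = 2*sqrt(J + (2*A)/(2 + J)) = 2*sqrt(J + 2*A/(2 + J)))
S(-11, 13)*(-26 - 177) + t(12) = (2*sqrt((2*13 - 11*(2 - 11))/(2 - 11)))*(-26 - 177) + 4*12 = (2*sqrt((26 - 11*(-9))/(-9)))*(-203) + 48 = (2*sqrt(-(26 + 99)/9))*(-203) + 48 = (2*sqrt(-1/9*125))*(-203) + 48 = (2*sqrt(-125/9))*(-203) + 48 = (2*(5*I*sqrt(5)/3))*(-203) + 48 = (10*I*sqrt(5)/3)*(-203) + 48 = -2030*I*sqrt(5)/3 + 48 = 48 - 2030*I*sqrt(5)/3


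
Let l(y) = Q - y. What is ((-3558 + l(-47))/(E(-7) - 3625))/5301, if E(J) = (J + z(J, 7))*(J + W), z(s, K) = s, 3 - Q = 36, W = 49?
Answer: 3544/22333113 ≈ 0.00015869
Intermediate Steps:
Q = -33 (Q = 3 - 1*36 = 3 - 36 = -33)
E(J) = 2*J*(49 + J) (E(J) = (J + J)*(J + 49) = (2*J)*(49 + J) = 2*J*(49 + J))
l(y) = -33 - y
((-3558 + l(-47))/(E(-7) - 3625))/5301 = ((-3558 + (-33 - 1*(-47)))/(2*(-7)*(49 - 7) - 3625))/5301 = ((-3558 + (-33 + 47))/(2*(-7)*42 - 3625))*(1/5301) = ((-3558 + 14)/(-588 - 3625))*(1/5301) = -3544/(-4213)*(1/5301) = -3544*(-1/4213)*(1/5301) = (3544/4213)*(1/5301) = 3544/22333113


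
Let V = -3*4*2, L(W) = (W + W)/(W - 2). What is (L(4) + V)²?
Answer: 400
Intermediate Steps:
L(W) = 2*W/(-2 + W) (L(W) = (2*W)/(-2 + W) = 2*W/(-2 + W))
V = -24 (V = -12*2 = -24)
(L(4) + V)² = (2*4/(-2 + 4) - 24)² = (2*4/2 - 24)² = (2*4*(½) - 24)² = (4 - 24)² = (-20)² = 400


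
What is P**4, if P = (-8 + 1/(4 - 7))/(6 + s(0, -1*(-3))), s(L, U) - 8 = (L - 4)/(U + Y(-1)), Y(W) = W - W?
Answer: 390625/2085136 ≈ 0.18734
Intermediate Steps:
Y(W) = 0
s(L, U) = 8 + (-4 + L)/U (s(L, U) = 8 + (L - 4)/(U + 0) = 8 + (-4 + L)/U)
P = -25/38 (P = (-8 + 1/(4 - 7))/(6 + (-4 + 0 + 8*(-1*(-3)))/((-1*(-3)))) = (-8 + 1/(-3))/(6 + (-4 + 0 + 8*3)/3) = (-8 - 1/3)/(6 + (-4 + 0 + 24)/3) = -25/(3*(6 + (1/3)*20)) = -25/(3*(6 + 20/3)) = -25/(3*38/3) = -25/3*3/38 = -25/38 ≈ -0.65790)
P**4 = (-25/38)**4 = 390625/2085136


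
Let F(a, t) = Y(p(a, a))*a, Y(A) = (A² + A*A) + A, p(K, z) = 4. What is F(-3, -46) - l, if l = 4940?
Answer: -5048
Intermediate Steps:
Y(A) = A + 2*A² (Y(A) = (A² + A²) + A = 2*A² + A = A + 2*A²)
F(a, t) = 36*a (F(a, t) = (4*(1 + 2*4))*a = (4*(1 + 8))*a = (4*9)*a = 36*a)
F(-3, -46) - l = 36*(-3) - 1*4940 = -108 - 4940 = -5048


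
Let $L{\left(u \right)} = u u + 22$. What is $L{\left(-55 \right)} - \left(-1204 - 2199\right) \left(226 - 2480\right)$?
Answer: $-7667315$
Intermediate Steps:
$L{\left(u \right)} = 22 + u^{2}$ ($L{\left(u \right)} = u^{2} + 22 = 22 + u^{2}$)
$L{\left(-55 \right)} - \left(-1204 - 2199\right) \left(226 - 2480\right) = \left(22 + \left(-55\right)^{2}\right) - \left(-1204 - 2199\right) \left(226 - 2480\right) = \left(22 + 3025\right) - \left(-3403\right) \left(-2254\right) = 3047 - 7670362 = -7667315$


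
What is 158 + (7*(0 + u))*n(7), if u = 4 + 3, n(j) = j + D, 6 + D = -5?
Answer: -38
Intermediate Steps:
D = -11 (D = -6 - 5 = -11)
n(j) = -11 + j (n(j) = j - 11 = -11 + j)
u = 7
158 + (7*(0 + u))*n(7) = 158 + (7*(0 + 7))*(-11 + 7) = 158 + (7*7)*(-4) = 158 + 49*(-4) = 158 - 196 = -38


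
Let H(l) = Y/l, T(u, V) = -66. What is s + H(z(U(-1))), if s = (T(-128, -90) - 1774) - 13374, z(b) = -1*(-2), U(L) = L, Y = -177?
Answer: -30605/2 ≈ -15303.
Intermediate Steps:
z(b) = 2
H(l) = -177/l
s = -15214 (s = (-66 - 1774) - 13374 = -1840 - 13374 = -15214)
s + H(z(U(-1))) = -15214 - 177/2 = -30605/2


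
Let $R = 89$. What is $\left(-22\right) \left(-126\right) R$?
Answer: $246708$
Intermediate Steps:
$\left(-22\right) \left(-126\right) R = \left(-22\right) \left(-126\right) 89 = 2772 \cdot 89 = 246708$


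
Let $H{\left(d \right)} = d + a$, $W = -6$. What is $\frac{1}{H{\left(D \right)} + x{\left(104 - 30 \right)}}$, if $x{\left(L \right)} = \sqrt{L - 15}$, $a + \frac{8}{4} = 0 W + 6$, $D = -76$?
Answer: $- \frac{72}{5125} - \frac{\sqrt{59}}{5125} \approx -0.015548$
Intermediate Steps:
$a = 4$ ($a = -2 + \left(0 \left(-6\right) + 6\right) = -2 + \left(0 + 6\right) = -2 + 6 = 4$)
$H{\left(d \right)} = 4 + d$ ($H{\left(d \right)} = d + 4 = 4 + d$)
$x{\left(L \right)} = \sqrt{-15 + L}$
$\frac{1}{H{\left(D \right)} + x{\left(104 - 30 \right)}} = \frac{1}{\left(4 - 76\right) + \sqrt{-15 + \left(104 - 30\right)}} = \frac{1}{-72 + \sqrt{-15 + 74}} = \frac{1}{-72 + \sqrt{59}}$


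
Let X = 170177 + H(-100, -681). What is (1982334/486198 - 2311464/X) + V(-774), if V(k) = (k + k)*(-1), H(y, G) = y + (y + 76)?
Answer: 21200171329757/13779904749 ≈ 1538.5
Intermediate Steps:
H(y, G) = 76 + 2*y (H(y, G) = y + (76 + y) = 76 + 2*y)
X = 170053 (X = 170177 + (76 + 2*(-100)) = 170177 + (76 - 200) = 170177 - 124 = 170053)
V(k) = -2*k (V(k) = (2*k)*(-1) = -2*k)
(1982334/486198 - 2311464/X) + V(-774) = (1982334/486198 - 2311464/170053) - 2*(-774) = (1982334*(1/486198) - 2311464*1/170053) + 1548 = (330389/81033 - 2311464/170053) + 1548 = -131121221695/13779904749 + 1548 = 21200171329757/13779904749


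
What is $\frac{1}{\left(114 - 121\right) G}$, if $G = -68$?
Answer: $\frac{1}{476} \approx 0.0021008$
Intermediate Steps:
$\frac{1}{\left(114 - 121\right) G} = \frac{1}{\left(114 - 121\right) \left(-68\right)} = \frac{1}{\left(-7\right) \left(-68\right)} = \frac{1}{476}$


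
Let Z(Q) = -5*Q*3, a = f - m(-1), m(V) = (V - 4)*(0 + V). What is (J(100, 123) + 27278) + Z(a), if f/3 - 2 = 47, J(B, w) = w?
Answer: 25271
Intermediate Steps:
m(V) = V*(-4 + V) (m(V) = (-4 + V)*V = V*(-4 + V))
f = 147 (f = 6 + 3*47 = 6 + 141 = 147)
a = 142 (a = 147 - (-1)*(-4 - 1) = 147 - (-1)*(-5) = 147 - 1*5 = 147 - 5 = 142)
Z(Q) = -15*Q
(J(100, 123) + 27278) + Z(a) = (123 + 27278) - 15*142 = 27401 - 2130 = 25271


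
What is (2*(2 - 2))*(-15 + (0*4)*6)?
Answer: 0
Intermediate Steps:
(2*(2 - 2))*(-15 + (0*4)*6) = (2*0)*(-15 + 0*6) = 0*(-15 + 0) = 0*(-15) = 0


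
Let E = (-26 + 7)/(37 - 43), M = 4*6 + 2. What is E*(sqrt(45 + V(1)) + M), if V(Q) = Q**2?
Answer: 247/3 + 19*sqrt(46)/6 ≈ 103.81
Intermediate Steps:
M = 26 (M = 24 + 2 = 26)
E = 19/6 (E = -19/(-6) = -19*(-1/6) = 19/6 ≈ 3.1667)
E*(sqrt(45 + V(1)) + M) = 19*(sqrt(45 + 1**2) + 26)/6 = 19*(sqrt(45 + 1) + 26)/6 = 19*(sqrt(46) + 26)/6 = 19*(26 + sqrt(46))/6 = 247/3 + 19*sqrt(46)/6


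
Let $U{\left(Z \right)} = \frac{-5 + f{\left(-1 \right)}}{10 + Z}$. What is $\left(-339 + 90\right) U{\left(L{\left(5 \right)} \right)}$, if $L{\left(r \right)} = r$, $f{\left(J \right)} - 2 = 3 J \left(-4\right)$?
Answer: $- \frac{747}{5} \approx -149.4$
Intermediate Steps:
$f{\left(J \right)} = 2 - 12 J$ ($f{\left(J \right)} = 2 + 3 J \left(-4\right) = 2 - 12 J$)
$U{\left(Z \right)} = \frac{9}{10 + Z}$ ($U{\left(Z \right)} = \frac{-5 + \left(2 - -12\right)}{10 + Z} = \frac{-5 + \left(2 + 12\right)}{10 + Z} = \frac{-5 + 14}{10 + Z} = \frac{9}{10 + Z}$)
$\left(-339 + 90\right) U{\left(L{\left(5 \right)} \right)} = \left(-339 + 90\right) \frac{9}{10 + 5} = - 249 \cdot \frac{9}{15} = - 249 \cdot 9 \cdot \frac{1}{15} = \left(-249\right) \frac{3}{5} = - \frac{747}{5}$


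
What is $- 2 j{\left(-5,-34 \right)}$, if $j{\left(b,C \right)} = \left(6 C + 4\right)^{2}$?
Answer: $-80000$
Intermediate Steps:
$j{\left(b,C \right)} = \left(4 + 6 C\right)^{2}$
$- 2 j{\left(-5,-34 \right)} = - 2 \cdot 4 \left(2 + 3 \left(-34\right)\right)^{2} = - 2 \cdot 4 \left(2 - 102\right)^{2} = - 2 \cdot 4 \left(-100\right)^{2} = - 2 \cdot 4 \cdot 10000 = \left(-2\right) 40000 = -80000$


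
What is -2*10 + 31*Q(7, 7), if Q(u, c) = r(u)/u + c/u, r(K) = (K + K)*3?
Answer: 197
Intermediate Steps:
r(K) = 6*K (r(K) = (2*K)*3 = 6*K)
Q(u, c) = 6 + c/u (Q(u, c) = (6*u)/u + c/u = 6 + c/u)
-2*10 + 31*Q(7, 7) = -2*10 + 31*(6 + 7/7) = -20 + 31*(6 + 7*(⅐)) = -20 + 31*(6 + 1) = -20 + 31*7 = -20 + 217 = 197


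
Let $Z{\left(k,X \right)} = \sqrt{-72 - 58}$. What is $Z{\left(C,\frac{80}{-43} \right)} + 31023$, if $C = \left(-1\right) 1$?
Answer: $31023 + i \sqrt{130} \approx 31023.0 + 11.402 i$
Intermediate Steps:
$C = -1$
$Z{\left(k,X \right)} = i \sqrt{130}$ ($Z{\left(k,X \right)} = \sqrt{-130} = i \sqrt{130}$)
$Z{\left(C,\frac{80}{-43} \right)} + 31023 = i \sqrt{130} + 31023 = 31023 + i \sqrt{130}$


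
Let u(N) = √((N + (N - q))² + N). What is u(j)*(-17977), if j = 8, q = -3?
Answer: -53931*√41 ≈ -3.4533e+5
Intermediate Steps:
u(N) = √(N + (3 + 2*N)²) (u(N) = √((N + (N - 1*(-3)))² + N) = √((N + (N + 3))² + N) = √((N + (3 + N))² + N) = √((3 + 2*N)² + N) = √(N + (3 + 2*N)²))
u(j)*(-17977) = √(8 + (3 + 2*8)²)*(-17977) = √(8 + (3 + 16)²)*(-17977) = √(8 + 19²)*(-17977) = √(8 + 361)*(-17977) = √369*(-17977) = (3*√41)*(-17977) = -53931*√41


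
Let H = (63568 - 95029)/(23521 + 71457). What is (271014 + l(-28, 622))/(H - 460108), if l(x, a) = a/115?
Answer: -2960201360896/5025519444775 ≈ -0.58903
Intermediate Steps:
H = -31461/94978 ≈ -0.33124
l(x, a) = a/115 (l(x, a) = a*(1/115) = a/115)
(271014 + l(-28, 622))/(H - 460108) = (271014 + (1/115)*622)/(-31461/94978 - 460108) = (271014 + 622/115)/(-43700169085/94978) = (31167232/115)*(-94978/43700169085) = -2960201360896/5025519444775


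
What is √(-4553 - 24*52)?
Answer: I*√5801 ≈ 76.164*I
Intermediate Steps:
√(-4553 - 24*52) = √(-4553 - 1248) = √(-5801) = I*√5801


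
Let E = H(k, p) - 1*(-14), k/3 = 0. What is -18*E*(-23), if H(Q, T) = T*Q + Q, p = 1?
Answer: 5796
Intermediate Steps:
k = 0 (k = 3*0 = 0)
H(Q, T) = Q + Q*T (H(Q, T) = Q*T + Q = Q + Q*T)
E = 14 (E = 0*(1 + 1) - 1*(-14) = 0*2 + 14 = 0 + 14 = 14)
-18*E*(-23) = -18*14*(-23) = -252*(-23) = 5796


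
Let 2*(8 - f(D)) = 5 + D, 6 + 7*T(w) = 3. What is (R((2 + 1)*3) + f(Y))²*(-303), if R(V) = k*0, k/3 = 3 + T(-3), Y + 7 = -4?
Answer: -36663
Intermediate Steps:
T(w) = -3/7 (T(w) = -6/7 + (⅐)*3 = -6/7 + 3/7 = -3/7)
Y = -11 (Y = -7 - 4 = -11)
k = 54/7 (k = 3*(3 - 3/7) = 3*(18/7) = 54/7 ≈ 7.7143)
f(D) = 11/2 - D/2 (f(D) = 8 - (5 + D)/2 = 8 + (-5/2 - D/2) = 11/2 - D/2)
R(V) = 0 (R(V) = (54/7)*0 = 0)
(R((2 + 1)*3) + f(Y))²*(-303) = (0 + (11/2 - ½*(-11)))²*(-303) = (0 + (11/2 + 11/2))²*(-303) = (0 + 11)²*(-303) = 11²*(-303) = 121*(-303) = -36663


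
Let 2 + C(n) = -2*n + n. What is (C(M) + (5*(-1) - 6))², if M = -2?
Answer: 121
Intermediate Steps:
C(n) = -2 - n (C(n) = -2 + (-2*n + n) = -2 - n)
(C(M) + (5*(-1) - 6))² = ((-2 - 1*(-2)) + (5*(-1) - 6))² = ((-2 + 2) + (-5 - 6))² = (0 - 11)² = (-11)² = 121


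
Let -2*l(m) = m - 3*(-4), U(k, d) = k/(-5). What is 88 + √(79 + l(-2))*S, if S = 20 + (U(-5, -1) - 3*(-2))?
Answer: 88 + 27*√74 ≈ 320.26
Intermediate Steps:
U(k, d) = -k/5 (U(k, d) = k*(-⅕) = -k/5)
S = 27 (S = 20 + (-⅕*(-5) - 3*(-2)) = 20 + (1 + 6) = 20 + 7 = 27)
l(m) = -6 - m/2 (l(m) = -(m - 3*(-4))/2 = -(m + 12)/2 = -(12 + m)/2 = -6 - m/2)
88 + √(79 + l(-2))*S = 88 + √(79 + (-6 - ½*(-2)))*27 = 88 + √(79 + (-6 + 1))*27 = 88 + √(79 - 5)*27 = 88 + √74*27 = 88 + 27*√74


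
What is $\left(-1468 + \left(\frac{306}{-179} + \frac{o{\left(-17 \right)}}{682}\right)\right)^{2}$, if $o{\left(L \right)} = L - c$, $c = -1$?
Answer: $\frac{8048068903660900}{3725759521} \approx 2.1601 \cdot 10^{6}$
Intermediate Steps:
$o{\left(L \right)} = 1 + L$ ($o{\left(L \right)} = L - -1 = L + 1 = 1 + L$)
$\left(-1468 + \left(\frac{306}{-179} + \frac{o{\left(-17 \right)}}{682}\right)\right)^{2} = \left(-1468 + \left(\frac{306}{-179} + \frac{1 - 17}{682}\right)\right)^{2} = \left(-1468 + \left(306 \left(- \frac{1}{179}\right) - \frac{8}{341}\right)\right)^{2} = \left(-1468 - \frac{105778}{61039}\right)^{2} = \left(- \frac{89711030}{61039}\right)^{2} = \frac{8048068903660900}{3725759521}$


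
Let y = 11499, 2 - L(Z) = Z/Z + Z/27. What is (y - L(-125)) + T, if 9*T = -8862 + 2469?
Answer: 291142/27 ≈ 10783.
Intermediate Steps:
L(Z) = 1 - Z/27 (L(Z) = 2 - (Z/Z + Z/27) = 2 - (1 + Z*(1/27)) = 2 - (1 + Z/27) = 2 + (-1 - Z/27) = 1 - Z/27)
T = -2131/3 (T = (-8862 + 2469)/9 = (⅑)*(-6393) = -2131/3 ≈ -710.33)
(y - L(-125)) + T = (11499 - (1 - 1/27*(-125))) - 2131/3 = (11499 - (1 + 125/27)) - 2131/3 = (11499 - 1*152/27) - 2131/3 = (11499 - 152/27) - 2131/3 = 310321/27 - 2131/3 = 291142/27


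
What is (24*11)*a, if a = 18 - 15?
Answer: 792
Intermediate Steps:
a = 3
(24*11)*a = (24*11)*3 = 264*3 = 792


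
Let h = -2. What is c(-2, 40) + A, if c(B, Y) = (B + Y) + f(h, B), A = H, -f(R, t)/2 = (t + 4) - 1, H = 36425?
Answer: 36461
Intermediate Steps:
f(R, t) = -6 - 2*t (f(R, t) = -2*((t + 4) - 1) = -2*((4 + t) - 1) = -2*(3 + t) = -6 - 2*t)
A = 36425
c(B, Y) = -6 + Y - B (c(B, Y) = (B + Y) + (-6 - 2*B) = -6 + Y - B)
c(-2, 40) + A = (-6 + 40 - 1*(-2)) + 36425 = (-6 + 40 + 2) + 36425 = 36 + 36425 = 36461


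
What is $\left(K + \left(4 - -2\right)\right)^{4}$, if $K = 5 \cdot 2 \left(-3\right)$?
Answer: $331776$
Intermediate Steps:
$K = -30$ ($K = 10 \left(-3\right) = -30$)
$\left(K + \left(4 - -2\right)\right)^{4} = \left(-30 + \left(4 - -2\right)\right)^{4} = \left(-30 + \left(4 + 2\right)\right)^{4} = \left(-30 + 6\right)^{4} = \left(-24\right)^{4} = 331776$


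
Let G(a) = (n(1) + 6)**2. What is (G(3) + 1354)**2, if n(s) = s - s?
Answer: 1932100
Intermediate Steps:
n(s) = 0
G(a) = 36 (G(a) = (0 + 6)**2 = 6**2 = 36)
(G(3) + 1354)**2 = (36 + 1354)**2 = 1390**2 = 1932100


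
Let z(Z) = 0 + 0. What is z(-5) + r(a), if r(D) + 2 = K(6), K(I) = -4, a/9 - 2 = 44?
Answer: -6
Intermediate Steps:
a = 414 (a = 18 + 9*44 = 18 + 396 = 414)
z(Z) = 0
r(D) = -6 (r(D) = -2 - 4 = -6)
z(-5) + r(a) = 0 - 6 = -6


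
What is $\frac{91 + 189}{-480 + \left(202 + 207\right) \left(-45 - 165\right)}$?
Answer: $- \frac{28}{8637} \approx -0.0032419$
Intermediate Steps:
$\frac{91 + 189}{-480 + \left(202 + 207\right) \left(-45 - 165\right)} = \frac{280}{-480 + 409 \left(-210\right)} = \frac{280}{-480 - 85890} = \frac{280}{-86370} = 280 \left(- \frac{1}{86370}\right) = - \frac{28}{8637}$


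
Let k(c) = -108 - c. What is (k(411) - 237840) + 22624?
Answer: -215735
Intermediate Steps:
(k(411) - 237840) + 22624 = ((-108 - 1*411) - 237840) + 22624 = ((-108 - 411) - 237840) + 22624 = (-519 - 237840) + 22624 = -238359 + 22624 = -215735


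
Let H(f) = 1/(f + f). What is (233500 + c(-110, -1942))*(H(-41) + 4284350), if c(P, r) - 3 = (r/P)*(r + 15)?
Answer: 1927244013140026/2255 ≈ 8.5465e+11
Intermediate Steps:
c(P, r) = 3 + r*(15 + r)/P (c(P, r) = 3 + (r/P)*(r + 15) = 3 + (r/P)*(15 + r) = 3 + r*(15 + r)/P)
H(f) = 1/(2*f)
(233500 + c(-110, -1942))*(H(-41) + 4284350) = (233500 + ((-1942)² + 3*(-110) + 15*(-1942))/(-110))*((½)/(-41) + 4284350) = (233500 - (3771364 - 330 - 29130)/110)*((½)*(-1/41) + 4284350) = (233500 - 1/110*3741904)*(-1/82 + 4284350) = (233500 - 1870952/55)*(351316699/82) = (10971548/55)*(351316699/82) = 1927244013140026/2255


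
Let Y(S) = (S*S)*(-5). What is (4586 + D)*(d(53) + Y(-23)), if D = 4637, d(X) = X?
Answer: -23906016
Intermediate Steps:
Y(S) = -5*S² (Y(S) = S²*(-5) = -5*S²)
(4586 + D)*(d(53) + Y(-23)) = (4586 + 4637)*(53 - 5*(-23)²) = 9223*(53 - 5*529) = 9223*(53 - 2645) = 9223*(-2592) = -23906016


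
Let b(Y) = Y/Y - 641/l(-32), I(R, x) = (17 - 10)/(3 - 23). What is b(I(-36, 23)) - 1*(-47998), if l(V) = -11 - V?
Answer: 1007338/21 ≈ 47969.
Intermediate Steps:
I(R, x) = -7/20 (I(R, x) = 7/(-20) = 7*(-1/20) = -7/20)
b(Y) = -620/21 (b(Y) = Y/Y - 641/(-11 - 1*(-32)) = 1 - 641/(-11 + 32) = 1 - 641/21 = -620/21)
b(I(-36, 23)) - 1*(-47998) = -620/21 - 1*(-47998) = -620/21 + 47998 = 1007338/21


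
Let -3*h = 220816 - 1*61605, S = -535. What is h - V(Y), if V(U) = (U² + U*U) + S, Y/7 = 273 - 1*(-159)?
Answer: -55025062/3 ≈ -1.8342e+7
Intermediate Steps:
Y = 3024 (Y = 7*(273 - 1*(-159)) = 7*(273 + 159) = 7*432 = 3024)
h = -159211/3 (h = -(220816 - 1*61605)/3 = -(220816 - 61605)/3 = -⅓*159211 = -159211/3 ≈ -53070.)
V(U) = -535 + 2*U² (V(U) = (U² + U*U) - 535 = (U² + U²) - 535 = 2*U² - 535 = -535 + 2*U²)
h - V(Y) = -159211/3 - (-535 + 2*3024²) = -159211/3 - (-535 + 2*9144576) = -159211/3 - (-535 + 18289152) = -159211/3 - 1*18288617 = -159211/3 - 18288617 = -55025062/3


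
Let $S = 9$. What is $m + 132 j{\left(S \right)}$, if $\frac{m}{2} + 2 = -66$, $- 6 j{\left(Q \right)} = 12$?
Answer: $-400$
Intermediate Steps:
$j{\left(Q \right)} = -2$ ($j{\left(Q \right)} = \left(- \frac{1}{6}\right) 12 = -2$)
$m = -136$ ($m = -4 + 2 \left(-66\right) = -4 - 132 = -136$)
$m + 132 j{\left(S \right)} = -136 + 132 \left(-2\right) = -136 - 264 = -400$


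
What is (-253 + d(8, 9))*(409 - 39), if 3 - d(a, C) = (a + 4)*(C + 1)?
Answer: -136900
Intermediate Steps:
d(a, C) = 3 - (1 + C)*(4 + a) (d(a, C) = 3 - (a + 4)*(C + 1) = 3 - (4 + a)*(1 + C) = 3 - (1 + C)*(4 + a))
(-253 + d(8, 9))*(409 - 39) = (-253 + (-1 - 1*8 - 4*9 - 1*9*8))*(409 - 39) = (-253 + (-1 - 8 - 36 - 72))*370 = (-253 - 117)*370 = -370*370 = -136900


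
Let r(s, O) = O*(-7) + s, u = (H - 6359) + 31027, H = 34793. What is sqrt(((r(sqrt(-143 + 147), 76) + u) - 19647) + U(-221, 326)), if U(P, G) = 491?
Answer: 5*sqrt(1591) ≈ 199.44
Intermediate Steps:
u = 59461 (u = (34793 - 6359) + 31027 = 28434 + 31027 = 59461)
r(s, O) = s - 7*O (r(s, O) = -7*O + s = s - 7*O)
sqrt(((r(sqrt(-143 + 147), 76) + u) - 19647) + U(-221, 326)) = sqrt((((sqrt(-143 + 147) - 7*76) + 59461) - 19647) + 491) = sqrt((((sqrt(4) - 532) + 59461) - 19647) + 491) = sqrt((((2 - 532) + 59461) - 19647) + 491) = sqrt(((-530 + 59461) - 19647) + 491) = sqrt((58931 - 19647) + 491) = sqrt(39284 + 491) = sqrt(39775) = 5*sqrt(1591)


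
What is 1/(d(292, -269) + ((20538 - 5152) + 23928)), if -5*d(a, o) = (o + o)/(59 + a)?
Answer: 1755/68996608 ≈ 2.5436e-5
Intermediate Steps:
d(a, o) = -2*o/(5*(59 + a)) (d(a, o) = -(o + o)/(5*(59 + a)) = -2*o/(5*(59 + a)))
1/(d(292, -269) + ((20538 - 5152) + 23928)) = 1/(-2*(-269)/(295 + 5*292) + ((20538 - 5152) + 23928)) = 1/(-2*(-269)/(295 + 1460) + (15386 + 23928)) = 1/(-2*(-269)/1755 + 39314) = 1/(-2*(-269)*1/1755 + 39314) = 1/(538/1755 + 39314) = 1/(68996608/1755) = 1755/68996608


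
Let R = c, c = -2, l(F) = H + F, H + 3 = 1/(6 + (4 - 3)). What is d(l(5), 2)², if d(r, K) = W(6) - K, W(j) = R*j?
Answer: 196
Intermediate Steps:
H = -20/7 (H = -3 + 1/(6 + (4 - 3)) = -3 + 1/(6 + 1) = -3 + 1/7 = -3 + ⅐ = -20/7 ≈ -2.8571)
l(F) = -20/7 + F
R = -2
W(j) = -2*j
d(r, K) = -12 - K (d(r, K) = -2*6 - K = -12 - K)
d(l(5), 2)² = (-12 - 1*2)² = (-12 - 2)² = (-14)² = 196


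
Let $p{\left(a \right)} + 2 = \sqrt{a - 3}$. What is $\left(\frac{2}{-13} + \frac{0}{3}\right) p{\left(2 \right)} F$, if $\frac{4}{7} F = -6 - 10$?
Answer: $- \frac{112}{13} + \frac{56 i}{13} \approx -8.6154 + 4.3077 i$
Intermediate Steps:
$F = -28$ ($F = \frac{7 \left(-6 - 10\right)}{4} = \frac{7}{4} \left(-16\right) = -28$)
$p{\left(a \right)} = -2 + \sqrt{-3 + a}$ ($p{\left(a \right)} = -2 + \sqrt{a - 3} = -2 + \sqrt{-3 + a}$)
$\left(\frac{2}{-13} + \frac{0}{3}\right) p{\left(2 \right)} F = \left(\frac{2}{-13} + \frac{0}{3}\right) \left(-2 + \sqrt{-3 + 2}\right) \left(-28\right) = \left(2 \left(- \frac{1}{13}\right) + 0 \cdot \frac{1}{3}\right) \left(-2 + \sqrt{-1}\right) \left(-28\right) = \left(- \frac{2}{13} + 0\right) \left(-2 + i\right) \left(-28\right) = - \frac{2 \left(-2 + i\right)}{13} \left(-28\right) = \left(\frac{4}{13} - \frac{2 i}{13}\right) \left(-28\right) = - \frac{112}{13} + \frac{56 i}{13}$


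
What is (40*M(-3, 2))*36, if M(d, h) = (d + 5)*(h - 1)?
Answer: 2880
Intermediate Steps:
M(d, h) = (-1 + h)*(5 + d) (M(d, h) = (5 + d)*(-1 + h) = (-1 + h)*(5 + d))
(40*M(-3, 2))*36 = (40*(-5 - 1*(-3) + 5*2 - 3*2))*36 = (40*(-5 + 3 + 10 - 6))*36 = (40*2)*36 = 80*36 = 2880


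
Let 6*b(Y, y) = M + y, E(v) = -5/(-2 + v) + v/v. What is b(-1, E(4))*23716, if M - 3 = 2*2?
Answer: 65219/3 ≈ 21740.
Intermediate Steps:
M = 7 (M = 3 + 2*2 = 3 + 4 = 7)
E(v) = 1 - 5/(-2 + v) (E(v) = -5/(-2 + v) + 1 = 1 - 5/(-2 + v))
b(Y, y) = 7/6 + y/6 (b(Y, y) = (7 + y)/6 = 7/6 + y/6)
b(-1, E(4))*23716 = (7/6 + ((-7 + 4)/(-2 + 4))/6)*23716 = (7/6 + (-3/2)/6)*23716 = (7/6 + ((1/2)*(-3))/6)*23716 = (7/6 + (1/6)*(-3/2))*23716 = (7/6 - 1/4)*23716 = (11/12)*23716 = 65219/3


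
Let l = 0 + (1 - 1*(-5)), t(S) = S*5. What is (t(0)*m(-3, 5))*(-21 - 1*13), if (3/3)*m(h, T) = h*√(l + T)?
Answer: 0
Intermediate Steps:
t(S) = 5*S
l = 6 (l = 0 + (1 + 5) = 0 + 6 = 6)
m(h, T) = h*√(6 + T)
(t(0)*m(-3, 5))*(-21 - 1*13) = ((5*0)*(-3*√(6 + 5)))*(-21 - 1*13) = (0*(-3*√11))*(-21 - 13) = 0*(-34) = 0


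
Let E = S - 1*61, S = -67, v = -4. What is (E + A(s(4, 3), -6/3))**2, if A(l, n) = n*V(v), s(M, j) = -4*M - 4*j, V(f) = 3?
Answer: 17956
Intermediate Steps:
E = -128 (E = -67 - 1*61 = -67 - 61 = -128)
A(l, n) = 3*n (A(l, n) = n*3 = 3*n)
(E + A(s(4, 3), -6/3))**2 = (-128 + 3*(-6/3))**2 = (-128 + 3*(-6*1/3))**2 = (-128 + 3*(-2))**2 = (-128 - 6)**2 = (-134)**2 = 17956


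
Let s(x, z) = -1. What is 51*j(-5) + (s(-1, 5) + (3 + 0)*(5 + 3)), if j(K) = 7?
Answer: 380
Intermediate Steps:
51*j(-5) + (s(-1, 5) + (3 + 0)*(5 + 3)) = 51*7 + (-1 + (3 + 0)*(5 + 3)) = 357 + (-1 + 3*8) = 357 + (-1 + 24) = 357 + 23 = 380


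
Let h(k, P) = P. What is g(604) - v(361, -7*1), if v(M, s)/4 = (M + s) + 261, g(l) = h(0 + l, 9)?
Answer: -2451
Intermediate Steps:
g(l) = 9
v(M, s) = 1044 + 4*M + 4*s (v(M, s) = 4*((M + s) + 261) = 4*(261 + M + s) = 1044 + 4*M + 4*s)
g(604) - v(361, -7*1) = 9 - (1044 + 4*361 + 4*(-7*1)) = 9 - (1044 + 1444 + 4*(-7)) = 9 - (1044 + 1444 - 28) = 9 - 1*2460 = 9 - 2460 = -2451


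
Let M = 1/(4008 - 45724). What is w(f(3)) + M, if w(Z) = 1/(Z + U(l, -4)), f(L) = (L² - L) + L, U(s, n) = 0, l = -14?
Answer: 41707/375444 ≈ 0.11109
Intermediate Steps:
f(L) = L²
w(Z) = 1/Z (w(Z) = 1/(Z + 0) = 1/Z)
M = -1/41716 (M = 1/(-41716) = -1/41716 ≈ -2.3972e-5)
w(f(3)) + M = 1/(3²) - 1/41716 = 1/9 - 1/41716 = ⅑ - 1/41716 = 41707/375444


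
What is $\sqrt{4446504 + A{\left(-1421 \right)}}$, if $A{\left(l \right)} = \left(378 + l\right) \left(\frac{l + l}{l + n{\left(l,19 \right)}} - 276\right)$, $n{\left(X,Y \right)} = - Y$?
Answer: $\frac{\sqrt{17036328685}}{60} \approx 2175.4$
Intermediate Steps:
$A{\left(l \right)} = \left(-276 + \frac{2 l}{-19 + l}\right) \left(378 + l\right)$ ($A{\left(l \right)} = \left(378 + l\right) \left(\frac{l + l}{l - 19} - 276\right) = \left(378 + l\right) \left(\frac{2 l}{l - 19} - 276\right) = \left(378 + l\right) \left(\frac{2 l}{-19 + l} - 276\right) = \left(378 + l\right) \left(-276 + \frac{2 l}{-19 + l}\right) = \left(-276 + \frac{2 l}{-19 + l}\right) \left(378 + l\right)$)
$\sqrt{4446504 + A{\left(-1421 \right)}} = \sqrt{4446504 + \frac{2 \left(991116 - -69862044 - 137 \left(-1421\right)^{2}\right)}{-19 - 1421}} = \sqrt{4446504 + \frac{2 \left(991116 + 69862044 - 276636017\right)}{-1440}} = \sqrt{4446504 + 2 \left(- \frac{1}{1440}\right) \left(991116 + 69862044 - 276636017\right)} = \sqrt{4446504 + 2 \left(- \frac{1}{1440}\right) \left(-205782857\right)} = \sqrt{4446504 + \frac{205782857}{720}} = \sqrt{\frac{3407265737}{720}} = \frac{\sqrt{17036328685}}{60}$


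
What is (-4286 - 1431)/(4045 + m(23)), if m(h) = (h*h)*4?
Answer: -5717/6161 ≈ -0.92793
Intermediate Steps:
m(h) = 4*h² (m(h) = h²*4 = 4*h²)
(-4286 - 1431)/(4045 + m(23)) = (-4286 - 1431)/(4045 + 4*23²) = -5717/(4045 + 4*529) = -5717/(4045 + 2116) = -5717/6161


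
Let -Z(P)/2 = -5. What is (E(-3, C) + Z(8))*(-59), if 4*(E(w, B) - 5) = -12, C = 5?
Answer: -708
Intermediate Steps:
Z(P) = 10 (Z(P) = -2*(-5) = 10)
E(w, B) = 2 (E(w, B) = 5 + (¼)*(-12) = 5 - 3 = 2)
(E(-3, C) + Z(8))*(-59) = (2 + 10)*(-59) = 12*(-59) = -708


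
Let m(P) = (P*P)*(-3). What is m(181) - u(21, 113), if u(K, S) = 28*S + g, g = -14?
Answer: -101433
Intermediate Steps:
u(K, S) = -14 + 28*S (u(K, S) = 28*S - 14 = -14 + 28*S)
m(P) = -3*P² (m(P) = P²*(-3) = -3*P²)
m(181) - u(21, 113) = -3*181² - (-14 + 28*113) = -3*32761 - (-14 + 3164) = -98283 - 1*3150 = -98283 - 3150 = -101433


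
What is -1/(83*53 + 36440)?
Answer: -1/40839 ≈ -2.4486e-5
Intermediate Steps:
-1/(83*53 + 36440) = -1/(4399 + 36440) = -1/40839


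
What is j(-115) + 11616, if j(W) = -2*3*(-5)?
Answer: 11646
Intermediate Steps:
j(W) = 30 (j(W) = -6*(-5) = 30)
j(-115) + 11616 = 30 + 11616 = 11646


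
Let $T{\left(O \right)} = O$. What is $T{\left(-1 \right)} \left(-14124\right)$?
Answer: $14124$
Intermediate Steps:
$T{\left(-1 \right)} \left(-14124\right) = \left(-1\right) \left(-14124\right) = 14124$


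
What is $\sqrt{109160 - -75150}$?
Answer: $\sqrt{184310} \approx 429.31$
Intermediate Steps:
$\sqrt{109160 - -75150} = \sqrt{109160 + 75150} = \sqrt{184310}$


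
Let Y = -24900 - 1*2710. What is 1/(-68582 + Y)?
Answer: -1/96192 ≈ -1.0396e-5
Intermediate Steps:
Y = -27610 (Y = -24900 - 2710 = -27610)
1/(-68582 + Y) = 1/(-68582 - 27610) = 1/(-96192) = -1/96192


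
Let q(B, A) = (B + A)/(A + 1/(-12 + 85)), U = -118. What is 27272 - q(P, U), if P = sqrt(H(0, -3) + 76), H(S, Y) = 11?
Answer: 234885122/8613 + 73*sqrt(87)/8613 ≈ 27271.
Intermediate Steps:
P = sqrt(87) (P = sqrt(11 + 76) = sqrt(87) ≈ 9.3274)
q(B, A) = (A + B)/(1/73 + A) (q(B, A) = (A + B)/(A + 1/73) = (A + B)/(1/73 + A))
27272 - q(P, U) = 27272 - 73*(-118 + sqrt(87))/(1 + 73*(-118)) = 27272 - 73*(-118 + sqrt(87))/(1 - 8614) = 27272 - 73*(-118 + sqrt(87))/(-8613) = 27272 - 73*(-1)*(-118 + sqrt(87))/8613 = 27272 - (8614/8613 - 73*sqrt(87)/8613) = 27272 + (-8614/8613 + 73*sqrt(87)/8613) = 234885122/8613 + 73*sqrt(87)/8613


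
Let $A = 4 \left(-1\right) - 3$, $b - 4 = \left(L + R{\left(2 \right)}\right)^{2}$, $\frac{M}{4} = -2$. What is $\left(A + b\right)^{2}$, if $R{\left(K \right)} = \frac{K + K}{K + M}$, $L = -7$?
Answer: $\frac{252004}{81} \approx 3111.2$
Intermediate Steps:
$M = -8$ ($M = 4 \left(-2\right) = -8$)
$R{\left(K \right)} = \frac{2 K}{-8 + K}$ ($R{\left(K \right)} = \frac{K + K}{K - 8} = \frac{2 K}{-8 + K}$)
$b = \frac{565}{9}$ ($b = 4 + \left(-7 + 2 \cdot 2 \frac{1}{-8 + 2}\right)^{2} = 4 + \left(-7 + 2 \cdot 2 \frac{1}{-6}\right)^{2} = 4 + \left(-7 + 2 \cdot 2 \left(- \frac{1}{6}\right)\right)^{2} = 4 + \left(-7 - \frac{2}{3}\right)^{2} = 4 + \left(- \frac{23}{3}\right)^{2} = 4 + \frac{529}{9} = \frac{565}{9} \approx 62.778$)
$A = -7$ ($A = -4 - 3 = -7$)
$\left(A + b\right)^{2} = \left(-7 + \frac{565}{9}\right)^{2} = \left(\frac{502}{9}\right)^{2} = \frac{252004}{81}$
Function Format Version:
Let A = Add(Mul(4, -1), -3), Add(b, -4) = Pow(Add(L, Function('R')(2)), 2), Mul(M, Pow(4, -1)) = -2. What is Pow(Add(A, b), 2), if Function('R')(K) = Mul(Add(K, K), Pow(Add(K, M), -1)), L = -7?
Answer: Rational(252004, 81) ≈ 3111.2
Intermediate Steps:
M = -8 (M = Mul(4, -2) = -8)
Function('R')(K) = Mul(2, K, Pow(Add(-8, K), -1)) (Function('R')(K) = Mul(Add(K, K), Pow(Add(K, -8), -1)) = Mul(Mul(2, K), Pow(Add(-8, K), -1)) = Mul(2, K, Pow(Add(-8, K), -1)))
b = Rational(565, 9) (b = Add(4, Pow(Add(-7, Mul(2, 2, Pow(Add(-8, 2), -1))), 2)) = Add(4, Pow(Add(-7, Mul(2, 2, Pow(-6, -1))), 2)) = Add(4, Pow(Add(-7, Mul(2, 2, Rational(-1, 6))), 2)) = Add(4, Pow(Add(-7, Rational(-2, 3)), 2)) = Add(4, Pow(Rational(-23, 3), 2)) = Add(4, Rational(529, 9)) = Rational(565, 9) ≈ 62.778)
A = -7 (A = Add(-4, -3) = -7)
Pow(Add(A, b), 2) = Pow(Add(-7, Rational(565, 9)), 2) = Pow(Rational(502, 9), 2) = Rational(252004, 81)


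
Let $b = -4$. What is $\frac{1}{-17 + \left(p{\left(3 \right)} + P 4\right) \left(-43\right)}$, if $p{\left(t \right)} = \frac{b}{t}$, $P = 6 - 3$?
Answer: $- \frac{3}{1427} \approx -0.0021023$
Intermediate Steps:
$P = 3$ ($P = 6 - 3 = 3$)
$p{\left(t \right)} = - \frac{4}{t}$
$\frac{1}{-17 + \left(p{\left(3 \right)} + P 4\right) \left(-43\right)} = \frac{1}{-17 + \left(- \frac{4}{3} + 3 \cdot 4\right) \left(-43\right)} = \frac{1}{-17 + \left(\left(-4\right) \frac{1}{3} + 12\right) \left(-43\right)} = \frac{1}{-17 + \left(- \frac{4}{3} + 12\right) \left(-43\right)} = \frac{1}{-17 + \frac{32}{3} \left(-43\right)} = \frac{1}{-17 - \frac{1376}{3}} = \frac{1}{- \frac{1427}{3}} = - \frac{3}{1427}$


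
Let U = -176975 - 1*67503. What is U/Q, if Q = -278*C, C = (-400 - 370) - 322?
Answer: -9403/11676 ≈ -0.80533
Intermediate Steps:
C = -1092 (C = -770 - 322 = -1092)
U = -244478 (U = -176975 - 67503 = -244478)
Q = 303576 (Q = -278*(-1092) = 303576)
U/Q = -244478/303576 = -244478*1/303576 = -9403/11676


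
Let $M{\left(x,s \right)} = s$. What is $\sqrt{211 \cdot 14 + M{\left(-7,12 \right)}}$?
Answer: $\sqrt{2966} \approx 54.461$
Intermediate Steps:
$\sqrt{211 \cdot 14 + M{\left(-7,12 \right)}} = \sqrt{211 \cdot 14 + 12} = \sqrt{2954 + 12} = \sqrt{2966}$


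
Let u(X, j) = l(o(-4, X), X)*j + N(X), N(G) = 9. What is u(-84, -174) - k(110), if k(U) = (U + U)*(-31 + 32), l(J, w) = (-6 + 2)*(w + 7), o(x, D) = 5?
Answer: -53803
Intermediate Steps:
l(J, w) = -28 - 4*w (l(J, w) = -4*(7 + w) = -28 - 4*w)
u(X, j) = 9 + j*(-28 - 4*X) (u(X, j) = (-28 - 4*X)*j + 9 = j*(-28 - 4*X) + 9 = 9 + j*(-28 - 4*X))
k(U) = 2*U (k(U) = (2*U)*1 = 2*U)
u(-84, -174) - k(110) = (9 - 4*(-174)*(7 - 84)) - 2*110 = (9 - 4*(-174)*(-77)) - 1*220 = (9 - 53592) - 220 = -53583 - 220 = -53803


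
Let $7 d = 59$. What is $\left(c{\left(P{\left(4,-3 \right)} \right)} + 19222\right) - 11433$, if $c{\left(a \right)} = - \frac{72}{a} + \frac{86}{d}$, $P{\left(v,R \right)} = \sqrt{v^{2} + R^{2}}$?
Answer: $\frac{2296517}{295} \approx 7784.8$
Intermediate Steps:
$d = \frac{59}{7}$ ($d = \frac{1}{7} \cdot 59 = \frac{59}{7} \approx 8.4286$)
$P{\left(v,R \right)} = \sqrt{R^{2} + v^{2}}$
$c{\left(a \right)} = \frac{602}{59} - \frac{72}{a}$ ($c{\left(a \right)} = - \frac{72}{a} + \frac{86}{\frac{59}{7}} = - \frac{72}{a} + 86 \cdot \frac{7}{59} = - \frac{72}{a} + \frac{602}{59} = \frac{602}{59} - \frac{72}{a}$)
$\left(c{\left(P{\left(4,-3 \right)} \right)} + 19222\right) - 11433 = \left(\left(\frac{602}{59} - \frac{72}{\sqrt{\left(-3\right)^{2} + 4^{2}}}\right) + 19222\right) - 11433 = \left(\left(\frac{602}{59} - \frac{72}{\sqrt{9 + 16}}\right) + 19222\right) - 11433 = \left(\left(\frac{602}{59} - \frac{72}{\sqrt{25}}\right) + 19222\right) - 11433 = \left(\left(\frac{602}{59} - \frac{72}{5}\right) + 19222\right) - 11433 = \left(- \frac{1238}{295} + 19222\right) - 11433 = \frac{5669252}{295} - 11433 = \frac{2296517}{295}$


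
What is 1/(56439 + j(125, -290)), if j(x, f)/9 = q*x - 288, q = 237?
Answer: 1/320472 ≈ 3.1204e-6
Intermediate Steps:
j(x, f) = -2592 + 2133*x (j(x, f) = 9*(237*x - 288) = 9*(-288 + 237*x) = -2592 + 2133*x)
1/(56439 + j(125, -290)) = 1/(56439 + (-2592 + 2133*125)) = 1/(56439 + (-2592 + 266625)) = 1/(56439 + 264033) = 1/320472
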